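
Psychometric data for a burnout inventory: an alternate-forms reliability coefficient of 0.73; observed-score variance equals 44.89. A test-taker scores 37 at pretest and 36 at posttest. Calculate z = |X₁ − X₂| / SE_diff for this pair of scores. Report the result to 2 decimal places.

0.20

SD = √44.89 = 6.70000
The standard error of measurement is 6.70000×√(1 − 0.73000) ≈ 6.70000×0.51962 ≈ 3.48142.
SE_diff = √2 × SEM ≈ 4.92347
z = |37 − 36| / 4.92347 = 1 / 4.92347 ≈ 0.20311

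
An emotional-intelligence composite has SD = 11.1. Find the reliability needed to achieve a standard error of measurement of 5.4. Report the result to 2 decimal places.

0.76

Required reliability = 1 − (SEM/SD)² = 1 − 0.2367 ≃ 0.7633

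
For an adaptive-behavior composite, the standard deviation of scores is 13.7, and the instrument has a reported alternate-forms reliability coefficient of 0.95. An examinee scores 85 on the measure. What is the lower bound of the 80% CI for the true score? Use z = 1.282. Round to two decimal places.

SEM = 13.7000 * √(1 − 0.9500) = 13.7000 * √0.0500 ≈ 13.7000 * 0.2236 ≈ 3.0634
Half-width = 1.282*3.0634 ≈ 3.9273
Lower limit = 85 − 3.9273 ≈ 81.0727

81.07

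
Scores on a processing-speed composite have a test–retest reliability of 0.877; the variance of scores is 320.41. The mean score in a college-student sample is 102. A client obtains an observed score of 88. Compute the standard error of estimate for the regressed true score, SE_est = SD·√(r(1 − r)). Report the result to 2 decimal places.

SD = √320.41 = 17.900
SE_est = SD * √(r(1 − r)) = 17.900 * √0.108 ≈ 17.900 * 0.328 ≈ 5.879

5.88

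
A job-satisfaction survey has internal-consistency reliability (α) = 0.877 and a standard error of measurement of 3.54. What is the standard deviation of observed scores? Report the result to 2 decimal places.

SD = 3.54 / √(1 − 0.877) ≈ 10.094

10.09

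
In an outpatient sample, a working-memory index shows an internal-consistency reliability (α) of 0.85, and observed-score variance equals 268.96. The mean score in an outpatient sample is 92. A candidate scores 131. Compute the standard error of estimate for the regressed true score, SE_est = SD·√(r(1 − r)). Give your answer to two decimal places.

5.86

SD = √268.96 = 16.400
SE_est = 16.400×√(0.850×0.150) ≈ 5.856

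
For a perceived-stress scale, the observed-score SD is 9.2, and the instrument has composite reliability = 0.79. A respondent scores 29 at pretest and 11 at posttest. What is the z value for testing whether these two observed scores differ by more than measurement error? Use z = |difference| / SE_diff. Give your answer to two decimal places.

3.02

SEM = 9.200 · √(1 − 0.790) = 9.200 · √0.210 ≈ 9.200 · 0.458 ≈ 4.216
SE_diff = SEM · √2 ≈ 4.216 · 1.414 ≈ 5.962
z = |29 − 11| / 5.962 = 18 / 5.962 ≈ 3.019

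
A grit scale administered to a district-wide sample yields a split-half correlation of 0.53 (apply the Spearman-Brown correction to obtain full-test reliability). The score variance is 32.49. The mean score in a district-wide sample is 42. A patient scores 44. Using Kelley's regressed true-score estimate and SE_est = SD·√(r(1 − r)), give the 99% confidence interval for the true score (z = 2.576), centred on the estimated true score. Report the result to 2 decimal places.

[36.61, 50.16]

σ = 32.49^(1/2) = 5.700
r_full = 2·0.53 / (1 + 0.53) ≈ 0.693
Estimated true score = 0.693*44 + (1 − 0.693)*42 ≈ 43.386
SE_est = 5.700*√(0.693*0.307) ≈ 2.630
99% CI: 43.386 ± 6.774 ≈ (36.612, 50.159)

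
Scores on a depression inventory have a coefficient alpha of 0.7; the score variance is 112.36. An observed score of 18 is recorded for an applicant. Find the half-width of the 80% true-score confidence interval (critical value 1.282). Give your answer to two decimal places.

SD = √112.36 ≃ 10.600
SEM = 10.600 * √(1 − 0.700) = 10.600 * √0.300 ≃ 10.600 * 0.548 ≃ 5.806
1.282 * SEM ≃ 7.443

7.44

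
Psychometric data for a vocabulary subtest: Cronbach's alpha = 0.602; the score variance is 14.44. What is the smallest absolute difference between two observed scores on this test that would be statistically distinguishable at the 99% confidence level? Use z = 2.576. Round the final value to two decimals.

SD = √14.44 ≈ 3.80000
SEM = 3.80000·√(1 − 0.60200) ≈ 2.39732
Standard error of the difference = 2.39732·√2 ≈ 3.39032
Minimum reliable difference = 2.576 · SE_diff ≈ 2.576 · 3.39032 ≈ 8.73345

8.73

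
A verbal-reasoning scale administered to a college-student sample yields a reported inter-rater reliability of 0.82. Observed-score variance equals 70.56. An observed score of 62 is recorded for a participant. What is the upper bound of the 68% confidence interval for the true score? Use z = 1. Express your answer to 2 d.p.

65.56

σ = 70.56^(1/2) = 8.40000
SEM = 8.40000×√(1 − 0.82000) ≈ 3.56382
1 × SEM ≈ 3.56382
Upper limit = 62 + 3.56382 ≈ 65.56382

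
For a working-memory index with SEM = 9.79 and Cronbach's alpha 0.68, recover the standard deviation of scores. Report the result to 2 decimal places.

17.31

σ = SEM·(1 − r)^(−1/2) ≈ 9.79*1.7678 ≈ 17.3064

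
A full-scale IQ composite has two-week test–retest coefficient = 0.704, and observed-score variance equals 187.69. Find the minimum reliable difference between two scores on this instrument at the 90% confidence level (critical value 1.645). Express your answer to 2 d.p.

17.34

SD = √187.69 = 13.7000
SEM = 13.7000 · √(1 − 0.7040) = 13.7000 · √0.2960 ≈ 13.7000 · 0.5441 ≈ 7.4536
SE_diff = √2 · SEM ≈ 10.5410
Smallest detectable difference = 1.645·10.5410 ≈ 17.3399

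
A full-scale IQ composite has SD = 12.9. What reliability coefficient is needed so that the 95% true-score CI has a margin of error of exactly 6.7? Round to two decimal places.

SEM needed = half-width / z = 6.7/1.96 ≈ 3.41837
r = 1 − (SEM / SD)² = 1 − (3.41837 / 12.9)² ≈ 1 − 0.07022 ≈ 0.92978

0.93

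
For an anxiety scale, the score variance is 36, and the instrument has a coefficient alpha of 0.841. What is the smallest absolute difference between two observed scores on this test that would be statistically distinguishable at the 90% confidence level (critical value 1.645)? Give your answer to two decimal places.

σ = 36^(1/2) = 6.00000
SEM = 6.00000×√(1 − 0.84100) ≈ 2.39249
SE_diff = SEM × √2 ≈ 2.39249 × 1.41421 ≈ 3.38349
Smallest detectable difference = 1.645×3.38349 ≈ 5.56584

5.57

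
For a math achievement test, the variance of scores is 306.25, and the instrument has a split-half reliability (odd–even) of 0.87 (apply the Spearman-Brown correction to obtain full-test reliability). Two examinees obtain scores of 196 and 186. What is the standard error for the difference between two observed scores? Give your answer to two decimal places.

SD = √306.25 = 17.5000
r_full = 2·0.87 / (1 + 0.87) ≃ 0.9305
SEM = 17.5000 * √(1 − 0.9305) = 17.5000 * √0.0695 ≃ 17.5000 * 0.2637 ≃ 4.6141
SE_diff = √2 * SEM ≃ 6.5254

6.53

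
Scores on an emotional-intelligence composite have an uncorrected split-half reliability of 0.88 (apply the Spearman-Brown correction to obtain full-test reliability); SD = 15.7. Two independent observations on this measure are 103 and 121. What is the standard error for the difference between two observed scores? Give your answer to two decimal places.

Full-length reliability (Spearman-Brown) = 2(0.88)/(1+0.88) ≈ 0.936
SEM = 15.700 × √(1 − 0.936) = 15.700 × √0.064 ≈ 15.700 × 0.253 ≈ 3.967
Standard error of the difference = 3.967·√2 ≈ 5.610

5.61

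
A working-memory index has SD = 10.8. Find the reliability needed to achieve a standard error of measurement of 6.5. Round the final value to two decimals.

0.64

r = 1 − (SEM / SD)² = 1 − (6.500 / 10.8)² ≈ 1 − 0.362 ≈ 0.638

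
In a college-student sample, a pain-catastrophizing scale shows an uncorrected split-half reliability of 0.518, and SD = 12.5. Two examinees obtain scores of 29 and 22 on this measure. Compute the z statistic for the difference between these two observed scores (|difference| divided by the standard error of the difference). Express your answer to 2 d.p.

r_full = 2·0.518 / (1 + 0.518) ≈ 0.682
SEM = 12.500*√(1 − 0.682) ≈ 7.044
SE_diff = √2 * SEM ≈ 9.961
z = |29 − 22| / 9.961 = 7 / 9.961 ≈ 0.703

0.70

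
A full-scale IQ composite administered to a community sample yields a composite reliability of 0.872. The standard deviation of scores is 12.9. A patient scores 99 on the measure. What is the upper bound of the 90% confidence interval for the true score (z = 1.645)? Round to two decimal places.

The standard error of measurement is 12.900·√(1 − 0.872) ≃ 12.900·0.358 ≃ 4.615.
Half-width = 1.645·4.615 ≃ 7.592
Upper bound: 99 + 7.592 = 106.592

106.59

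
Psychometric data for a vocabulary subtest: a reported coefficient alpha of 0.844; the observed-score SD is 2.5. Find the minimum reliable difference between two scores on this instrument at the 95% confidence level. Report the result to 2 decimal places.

2.74

SEM = 2.500*√(1 − 0.844) ≈ 0.987
SE_diff = √2 * SEM ≈ 1.396
Minimum reliable difference = 1.96 * SE_diff ≈ 1.96 * 1.396 ≈ 2.737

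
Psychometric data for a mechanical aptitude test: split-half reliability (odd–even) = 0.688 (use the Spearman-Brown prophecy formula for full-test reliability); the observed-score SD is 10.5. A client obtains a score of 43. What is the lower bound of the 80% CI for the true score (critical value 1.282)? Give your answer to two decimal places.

Spearman-Brown: r = 2(0.688) / (1 + 0.688) = 1.376 / 1.688 ≈ 0.815
SEM = 10.500*√(1 − 0.815) ≈ 4.514
Margin = 1.282 * 4.514 ≈ 5.787
Lower limit = 43 − 5.787 ≈ 37.213

37.21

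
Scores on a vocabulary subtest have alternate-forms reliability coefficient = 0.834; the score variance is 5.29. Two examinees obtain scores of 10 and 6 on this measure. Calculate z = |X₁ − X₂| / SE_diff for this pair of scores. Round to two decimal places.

SD = √5.29 ≈ 2.3000
SEM = 2.3000 * √(1 − 0.8340) = 2.3000 * √0.1660 ≈ 2.3000 * 0.4074 ≈ 0.9371
Standard error of the difference = 0.9371·√2 ≈ 1.3252
z = |10 − 6| / 1.3252 = 4 / 1.3252 ≈ 3.0183

3.02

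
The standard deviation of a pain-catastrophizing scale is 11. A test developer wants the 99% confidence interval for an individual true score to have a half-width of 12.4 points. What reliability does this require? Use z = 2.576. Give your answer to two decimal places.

0.81

Required SEM = 12.4 / 2.576 ≈ 4.81366
r = 1 − (4.81366/11)² ≈ 1 − 0.19150 ≈ 0.80850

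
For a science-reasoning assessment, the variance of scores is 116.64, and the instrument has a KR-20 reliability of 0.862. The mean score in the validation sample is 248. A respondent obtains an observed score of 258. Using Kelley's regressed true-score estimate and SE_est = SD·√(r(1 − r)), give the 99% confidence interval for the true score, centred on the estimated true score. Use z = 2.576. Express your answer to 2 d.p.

[247.02, 266.22]

SD = √116.64 = 10.8000
T̂ = r·X + (1 − r)·M = 0.8620*258 + 0.1380*248 = 222.3960 + 34.2240 ≃ 256.6200
SE_est = SD * √(r(1 − r)) = 10.8000 * √0.1190 ≃ 10.8000 * 0.3449 ≃ 3.7249
CI = 256.6200 ± 2.576 * 3.7249 → [247.0246, 266.2154]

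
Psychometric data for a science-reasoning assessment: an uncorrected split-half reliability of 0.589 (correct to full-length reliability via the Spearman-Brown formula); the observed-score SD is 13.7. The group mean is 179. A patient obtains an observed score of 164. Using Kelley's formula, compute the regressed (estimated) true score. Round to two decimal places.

167.88

r_full = 2·0.589 / (1 + 0.589) ≈ 0.7413
Estimated true score = 0.7413·164 + (1 − 0.7413)·179 ≈ 167.8798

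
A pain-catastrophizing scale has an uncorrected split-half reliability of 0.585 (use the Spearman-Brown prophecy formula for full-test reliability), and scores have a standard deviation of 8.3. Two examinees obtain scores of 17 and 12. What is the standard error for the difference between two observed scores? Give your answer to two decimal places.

Spearman-Brown: r = 2(0.585) / (1 + 0.585) = 1.170 / 1.585 ≈ 0.738
SEM = 8.300 * √(1 − 0.738) = 8.300 * √0.262 ≈ 8.300 * 0.512 ≈ 4.247
SE_diff = √2 * SEM ≈ 6.006

6.01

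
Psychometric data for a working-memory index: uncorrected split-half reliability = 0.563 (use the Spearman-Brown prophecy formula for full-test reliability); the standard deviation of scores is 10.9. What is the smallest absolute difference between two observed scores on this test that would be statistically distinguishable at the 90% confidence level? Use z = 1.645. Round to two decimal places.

13.41

Full-length reliability (Spearman-Brown) = 2(0.563)/(1+0.563) ≃ 0.7204
SEM = 10.9000·√(1 − 0.7204) ≃ 5.7635
SE_diff = SEM · √2 ≃ 5.7635 · 1.4142 ≃ 8.1508
Smallest detectable difference = 1.645·8.1508 ≃ 13.4081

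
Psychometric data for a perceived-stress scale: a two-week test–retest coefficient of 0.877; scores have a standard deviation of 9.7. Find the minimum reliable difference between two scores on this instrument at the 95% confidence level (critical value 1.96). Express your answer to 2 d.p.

9.43

SEM = 9.70000*√(1 − 0.87700) ≈ 3.40192
SE_diff = √2 * SEM ≈ 4.81104
Smallest detectable difference = 1.96*4.81104 ≈ 9.42965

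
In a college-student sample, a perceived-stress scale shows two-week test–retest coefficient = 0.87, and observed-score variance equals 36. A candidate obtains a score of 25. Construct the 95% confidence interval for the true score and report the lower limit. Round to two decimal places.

σ = 36^(1/2) = 6.0000
SEM = 6.0000×√(1 − 0.8700) ≈ 2.1633
Half-width = 1.96×2.1633 ≈ 4.2401
Lower limit = 25 − 4.2401 ≈ 20.7599

20.76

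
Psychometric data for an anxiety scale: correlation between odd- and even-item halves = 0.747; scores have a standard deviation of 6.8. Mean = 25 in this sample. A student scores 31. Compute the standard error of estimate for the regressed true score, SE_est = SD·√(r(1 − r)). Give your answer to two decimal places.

2.39

Spearman-Brown: r = 2(0.747) / (1 + 0.747) = 1.494 / 1.747 ≈ 0.855
SE_est = SD × √(r(1 − r)) = 6.800 × √0.124 ≈ 6.800 × 0.352 ≈ 2.393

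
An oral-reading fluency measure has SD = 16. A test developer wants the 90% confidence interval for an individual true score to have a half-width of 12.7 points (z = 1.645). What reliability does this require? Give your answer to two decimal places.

SEM needed = half-width / z = 12.7/1.645 ≈ 7.72036
r = 1 − (7.72036/16)² ≈ 1 − 0.23283 ≈ 0.76717

0.77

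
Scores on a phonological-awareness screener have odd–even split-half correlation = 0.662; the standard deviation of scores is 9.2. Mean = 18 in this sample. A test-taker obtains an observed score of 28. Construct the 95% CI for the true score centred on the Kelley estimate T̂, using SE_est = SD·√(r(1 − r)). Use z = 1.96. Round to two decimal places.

[18.71, 33.22]

Spearman-Brown: r = 2(0.662) / (1 + 0.662) = 1.32400 / 1.66200 ≃ 0.79663
Estimated true score = 0.79663·28 + (1 − 0.79663)·18 ≃ 25.96631
SE_est = 9.20000·√[r(1 − r)] ≃ 3.70305
95% CI: 25.96631 ± 7.25797 ≃ (18.70833, 33.22428)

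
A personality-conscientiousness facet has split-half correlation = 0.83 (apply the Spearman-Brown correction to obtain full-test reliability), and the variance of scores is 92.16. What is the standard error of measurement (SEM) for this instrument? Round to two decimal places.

2.93

SD = √92.16 = 9.6000
Full-length reliability (Spearman-Brown) = 2(0.83)/(1+0.83) ≈ 0.9071
SEM = 9.6000 × √(1 − 0.9071) = 9.6000 × √0.0929 ≈ 9.6000 × 0.3048 ≈ 2.9260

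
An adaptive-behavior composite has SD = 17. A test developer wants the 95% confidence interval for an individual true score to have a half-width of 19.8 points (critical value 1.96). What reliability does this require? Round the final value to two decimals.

0.65

Required SEM = 19.8 / 1.96 ≈ 10.1020
r = 1 − (SEM / SD)² = 1 − (10.1020 / 17)² ≈ 1 − 0.3531 ≈ 0.6469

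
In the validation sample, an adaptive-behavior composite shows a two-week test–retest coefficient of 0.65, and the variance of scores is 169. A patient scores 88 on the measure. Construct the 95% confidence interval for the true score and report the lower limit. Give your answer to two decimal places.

SD = √169 ≃ 13.000
The standard error of measurement is 13.000*√(1 − 0.650) ≃ 13.000*0.592 ≃ 7.691.
Margin = 1.96 * 7.691 ≃ 15.074
Lower bound: 88 − 15.074 = 72.926

72.93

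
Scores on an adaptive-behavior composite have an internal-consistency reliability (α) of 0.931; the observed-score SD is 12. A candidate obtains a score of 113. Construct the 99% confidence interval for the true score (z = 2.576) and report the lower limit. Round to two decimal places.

SEM = 12.0000 × √(1 − 0.9310) = 12.0000 × √0.0690 ≈ 12.0000 × 0.2627 ≈ 3.1521
Half-width = 2.576×3.1521 ≈ 8.1199
Lower limit = 113 − 8.1199 ≈ 104.8801

104.88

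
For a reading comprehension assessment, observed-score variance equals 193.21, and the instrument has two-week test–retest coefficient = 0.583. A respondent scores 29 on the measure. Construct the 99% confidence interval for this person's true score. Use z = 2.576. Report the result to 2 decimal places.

SD = √193.21 = 13.90000
SEM = 13.90000·√(1 − 0.58300) ≃ 8.97600
2.576 · SEM ≃ 23.12218
99% CI: 29 ± 23.12218 = [5.87782, 52.12218]

[5.88, 52.12]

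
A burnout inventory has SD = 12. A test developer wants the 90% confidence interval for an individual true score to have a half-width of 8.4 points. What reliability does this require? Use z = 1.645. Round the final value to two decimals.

Required SEM = 8.4 / 1.645 ≈ 5.1064
r = 1 − (SEM / SD)² = 1 − (5.1064 / 12)² ≈ 1 − 0.1811 ≈ 0.8189

0.82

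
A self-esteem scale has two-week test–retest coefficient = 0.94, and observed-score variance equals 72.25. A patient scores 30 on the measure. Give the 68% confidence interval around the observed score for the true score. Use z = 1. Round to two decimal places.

[27.92, 32.08]

SD = √72.25 = 8.500
SEM = 8.500 × √(1 − 0.940) = 8.500 × √0.060 ≈ 8.500 × 0.245 ≈ 2.082
1 × SEM ≈ 2.082
CI = 30 ± 2.082 → [27.918, 32.082]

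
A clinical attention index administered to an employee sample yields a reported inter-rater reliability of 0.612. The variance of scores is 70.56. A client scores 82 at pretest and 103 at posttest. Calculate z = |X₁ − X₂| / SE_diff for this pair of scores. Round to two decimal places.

SD = √70.56 = 8.400
The standard error of measurement is 8.400×√(1 − 0.612) ≃ 8.400×0.623 ≃ 5.232.
SE_diff = SEM × √2 ≃ 5.232 × 1.414 ≃ 7.400
z = 21 / 7.400 ≃ 2.838

2.84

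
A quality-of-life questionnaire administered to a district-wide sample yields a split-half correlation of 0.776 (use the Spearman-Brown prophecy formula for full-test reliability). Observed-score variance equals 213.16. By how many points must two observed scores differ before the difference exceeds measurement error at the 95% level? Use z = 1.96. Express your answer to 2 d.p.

SD = √213.16 = 14.60000
Full-length reliability (Spearman-Brown) = 2(0.776)/(1+0.776) ≈ 0.87387
The standard error of measurement is 14.60000·√(1 − 0.87387) ≈ 14.60000·0.35514 ≈ 5.18508.
SE_diff = SEM · √2 ≈ 5.18508 · 1.41421 ≈ 7.33281
Smallest detectable difference = 1.96·7.33281 ≈ 14.37231

14.37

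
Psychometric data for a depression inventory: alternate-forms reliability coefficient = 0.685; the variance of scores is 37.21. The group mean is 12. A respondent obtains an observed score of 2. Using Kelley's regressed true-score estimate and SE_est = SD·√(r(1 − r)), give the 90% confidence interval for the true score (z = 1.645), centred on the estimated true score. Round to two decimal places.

[0.49, 9.81]

σ = 37.21^(1/2) = 6.100
T̂ = 0.685(2) + 0.315(12) ≈ 5.150
SE_est = SD * √(r(1 − r)) = 6.100 * √0.216 ≈ 6.100 * 0.465 ≈ 2.834
90% CI: 5.150 ± 4.661 ≈ (0.489, 9.811)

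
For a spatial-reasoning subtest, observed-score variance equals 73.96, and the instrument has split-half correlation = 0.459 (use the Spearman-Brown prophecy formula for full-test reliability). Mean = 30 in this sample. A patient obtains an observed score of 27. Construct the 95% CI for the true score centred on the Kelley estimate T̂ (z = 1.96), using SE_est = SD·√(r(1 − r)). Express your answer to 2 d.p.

[19.97, 36.25]

SD = √73.96 ≈ 8.60000
r_full = 2·0.459 / (1 + 0.459) ≈ 0.62920
T̂ = 0.62920(27) + 0.37080(30) ≈ 28.11241
SE_est = 8.60000×√(0.62920×0.37080) ≈ 4.15397
CI = 28.11241 ± 1.96 × 4.15397 → [19.97063, 36.25418]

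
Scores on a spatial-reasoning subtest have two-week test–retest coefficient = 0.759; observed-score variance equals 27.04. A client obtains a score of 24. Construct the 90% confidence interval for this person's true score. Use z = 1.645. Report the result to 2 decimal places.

[19.80, 28.20]

SD = √27.04 = 5.200
SEM = 5.200 * √(1 − 0.759) = 5.200 * √0.241 ≈ 5.200 * 0.491 ≈ 2.553
Margin = 1.645 * 2.553 ≈ 4.199
CI = 24 ± 4.199 → [19.801, 28.199]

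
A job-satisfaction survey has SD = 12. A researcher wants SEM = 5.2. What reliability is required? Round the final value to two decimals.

0.81

Required reliability = 1 − (SEM/SD)² = 1 − 0.18778 ≈ 0.81222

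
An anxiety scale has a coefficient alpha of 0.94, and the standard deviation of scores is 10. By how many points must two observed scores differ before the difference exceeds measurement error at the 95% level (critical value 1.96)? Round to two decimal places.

6.79

SEM = 10.000×√(1 − 0.940) ≈ 2.449
SE_diff = √2 × SEM ≈ 3.464
Minimum reliable difference = 1.96 × SE_diff ≈ 1.96 × 3.464 ≈ 6.790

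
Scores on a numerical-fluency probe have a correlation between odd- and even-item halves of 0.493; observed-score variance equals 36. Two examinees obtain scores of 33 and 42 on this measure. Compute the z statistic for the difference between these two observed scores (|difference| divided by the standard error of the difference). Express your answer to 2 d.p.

SD = √36 = 6.000
Full-length reliability (Spearman-Brown) = 2(0.493)/(1+0.493) ≈ 0.660
SEM = 6.000 * √(1 − 0.660) = 6.000 * √0.340 ≈ 6.000 * 0.583 ≈ 3.496
SE_diff = √2 * SEM ≈ 4.945
z = 9 / 4.945 ≈ 1.820

1.82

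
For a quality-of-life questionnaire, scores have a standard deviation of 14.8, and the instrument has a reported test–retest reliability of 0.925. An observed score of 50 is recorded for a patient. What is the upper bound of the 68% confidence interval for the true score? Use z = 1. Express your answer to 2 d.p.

54.05

The standard error of measurement is 14.800×√(1 − 0.925) ≈ 14.800×0.274 ≈ 4.053.
Margin = 1 × 4.053 ≈ 4.053
Upper limit = 50 + 4.053 ≈ 54.053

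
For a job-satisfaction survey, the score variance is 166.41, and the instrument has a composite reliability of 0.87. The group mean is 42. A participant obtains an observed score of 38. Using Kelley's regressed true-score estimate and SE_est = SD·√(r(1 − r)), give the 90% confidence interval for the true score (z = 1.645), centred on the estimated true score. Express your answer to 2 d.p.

[31.38, 45.66]

SD = √166.41 ≈ 12.900
T̂ = r·X + (1 − r)·M = 0.870·38 + 0.130·42 = 33.060 + 5.460 ≈ 38.520
SE_est = SD · √(r(1 − r)) = 12.900 · √0.113 ≈ 12.900 · 0.336 ≈ 4.338
90% CI: 38.520 ± 7.137 ≈ (31.383, 45.657)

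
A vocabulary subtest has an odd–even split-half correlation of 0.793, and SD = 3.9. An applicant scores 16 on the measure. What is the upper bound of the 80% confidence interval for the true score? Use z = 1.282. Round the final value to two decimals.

17.70

Full-length reliability (Spearman-Brown) = 2(0.793)/(1+0.793) ≈ 0.885
SEM = 3.900 · √(1 − 0.885) = 3.900 · √0.115 ≈ 3.900 · 0.340 ≈ 1.325
1.282 · SEM ≈ 1.699
Upper bound: 16 + 1.699 = 17.699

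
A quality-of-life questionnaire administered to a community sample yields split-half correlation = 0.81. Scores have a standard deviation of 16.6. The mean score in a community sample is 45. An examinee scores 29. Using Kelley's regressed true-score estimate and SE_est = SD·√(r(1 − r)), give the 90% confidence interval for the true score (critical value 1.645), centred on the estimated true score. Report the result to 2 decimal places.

[22.31, 39.05]

Full-length reliability (Spearman-Brown) = 2(0.81)/(1+0.81) ≃ 0.8950
T̂ = r·X + (1 − r)·M = 0.8950·29 + 0.1050·45 ≃ 25.9558 + 4.7238 ≃ 30.6796
SE_est = SD · √(r(1 − r)) = 16.6000 · √0.0940 ≃ 16.6000 · 0.3065 ≃ 5.0882
CI = 30.6796 ± 1.645 · 5.0882 → [22.3095, 39.0496]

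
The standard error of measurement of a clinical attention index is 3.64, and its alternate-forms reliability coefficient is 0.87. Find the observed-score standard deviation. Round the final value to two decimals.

10.10

SD = SEM / √(1 − r) = 3.64 / √0.13000 ≈ 3.64 / 0.36056 ≈ 10.09554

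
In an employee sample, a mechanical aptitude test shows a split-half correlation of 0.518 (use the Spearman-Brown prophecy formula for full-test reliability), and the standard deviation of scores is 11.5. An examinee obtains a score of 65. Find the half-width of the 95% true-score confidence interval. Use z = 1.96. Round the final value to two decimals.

Spearman-Brown: r = 2(0.518) / (1 + 0.518) = 1.03600 / 1.51800 ≈ 0.68248
SEM = 11.50000 · √(1 − 0.68248) = 11.50000 · √0.31752 ≈ 11.50000 · 0.56349 ≈ 6.48016
1.96 · SEM ≈ 12.70111

12.70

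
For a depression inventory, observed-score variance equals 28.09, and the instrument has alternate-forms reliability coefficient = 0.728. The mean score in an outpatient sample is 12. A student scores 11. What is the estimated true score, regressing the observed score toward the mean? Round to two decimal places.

Estimated true score = 0.72800·11 + (1 − 0.72800)·12 ≈ 11.27200

11.27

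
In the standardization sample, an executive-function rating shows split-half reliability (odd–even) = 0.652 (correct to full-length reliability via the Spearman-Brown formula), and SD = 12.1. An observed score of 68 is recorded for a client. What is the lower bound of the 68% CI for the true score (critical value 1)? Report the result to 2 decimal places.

62.45

Full-length reliability (Spearman-Brown) = 2(0.652)/(1+0.652) ≃ 0.78935
SEM = 12.10000 * √(1 − 0.78935) = 12.10000 * √0.21065 ≃ 12.10000 * 0.45897 ≃ 5.55354
Half-width = 1*5.55354 ≃ 5.55354
Lower limit = 68 − 5.55354 ≃ 62.44646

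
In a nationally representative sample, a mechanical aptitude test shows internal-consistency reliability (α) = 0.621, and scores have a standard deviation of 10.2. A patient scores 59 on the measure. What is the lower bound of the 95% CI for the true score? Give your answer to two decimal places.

46.69

The standard error of measurement is 10.2000×√(1 − 0.6210) ≈ 10.2000×0.6156 ≈ 6.2794.
1.96 × SEM ≈ 12.3077
Lower limit = 59 − 12.3077 ≈ 46.6923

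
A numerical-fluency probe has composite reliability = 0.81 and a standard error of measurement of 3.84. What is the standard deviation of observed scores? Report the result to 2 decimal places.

8.81

σ = SEM·(1 − r)^(−1/2) ≃ 3.84·2.2942 ≃ 8.8096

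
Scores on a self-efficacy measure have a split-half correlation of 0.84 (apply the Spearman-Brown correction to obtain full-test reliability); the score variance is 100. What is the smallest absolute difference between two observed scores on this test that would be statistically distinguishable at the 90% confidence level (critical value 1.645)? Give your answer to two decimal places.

6.86

SD = √100 = 10.000
Spearman-Brown: r = 2(0.84) / (1 + 0.84) = 1.680 / 1.840 ≈ 0.913
SEM = 10.000·√(1 − 0.913) ≈ 2.949
SE_diff = SEM · √2 ≈ 2.949 · 1.414 ≈ 4.170
Minimum reliable difference = 1.645 · SE_diff ≈ 1.645 · 4.170 ≈ 6.860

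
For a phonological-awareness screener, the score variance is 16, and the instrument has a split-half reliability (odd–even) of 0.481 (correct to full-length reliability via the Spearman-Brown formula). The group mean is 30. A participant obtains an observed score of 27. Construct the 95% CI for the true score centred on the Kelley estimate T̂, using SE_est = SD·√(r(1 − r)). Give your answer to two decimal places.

[24.31, 31.79]

SD = √16 ≈ 4.000
Spearman-Brown: r = 2(0.481) / (1 + 0.481) = 0.962 / 1.481 ≈ 0.650
Estimated true score = 0.650*27 + (1 − 0.650)*30 ≈ 28.051
SE_est = 4.000*√(0.650*0.350) ≈ 1.908
95% CI: 28.051 ± 3.741 ≈ (24.311, 31.792)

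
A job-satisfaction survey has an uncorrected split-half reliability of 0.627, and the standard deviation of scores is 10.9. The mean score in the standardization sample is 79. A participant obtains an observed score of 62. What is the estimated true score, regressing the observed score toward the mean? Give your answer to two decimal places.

65.90

Full-length reliability (Spearman-Brown) = 2(0.627)/(1+0.627) ≈ 0.771
T̂ = 0.771(62) + 0.229(79) ≈ 65.897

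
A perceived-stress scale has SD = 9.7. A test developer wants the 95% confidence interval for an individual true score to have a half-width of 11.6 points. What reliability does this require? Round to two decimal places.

0.63

Required SEM = 11.6 / 1.96 ≈ 5.9184
Required reliability = 1 − (SEM/SD)² = 1 − 0.3723 ≈ 0.6277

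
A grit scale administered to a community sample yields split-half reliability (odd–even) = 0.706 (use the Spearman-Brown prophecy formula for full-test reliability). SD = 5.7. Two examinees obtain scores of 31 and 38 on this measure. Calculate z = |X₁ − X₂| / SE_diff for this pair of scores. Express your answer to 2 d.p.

2.09

Full-length reliability (Spearman-Brown) = 2(0.706)/(1+0.706) ≈ 0.8277
SEM = 5.7000 · √(1 − 0.8277) = 5.7000 · √0.1723 ≈ 5.7000 · 0.4151 ≈ 2.3662
SE_diff = √2 · SEM ≈ 3.3464
z = 7 / 3.3464 ≈ 2.0918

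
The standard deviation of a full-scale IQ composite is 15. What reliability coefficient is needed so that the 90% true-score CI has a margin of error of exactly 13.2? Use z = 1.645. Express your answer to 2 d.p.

SEM needed = half-width / z = 13.2/1.645 ≈ 8.0243
Required reliability = 1 − (SEM/SD)² = 1 − 0.2862 ≈ 0.7138

0.71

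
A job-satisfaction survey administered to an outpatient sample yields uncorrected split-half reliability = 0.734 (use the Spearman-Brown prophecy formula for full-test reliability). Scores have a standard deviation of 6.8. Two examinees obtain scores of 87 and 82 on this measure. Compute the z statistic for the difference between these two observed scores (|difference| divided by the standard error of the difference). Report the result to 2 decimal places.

Full-length reliability (Spearman-Brown) = 2(0.734)/(1+0.734) ≈ 0.8466
SEM = 6.8000 · √(1 − 0.8466) = 6.8000 · √0.1534 ≈ 6.8000 · 0.3917 ≈ 2.6633
SE_diff = √2 · SEM ≈ 3.7665
z = 5 / 3.7665 ≈ 1.3275

1.33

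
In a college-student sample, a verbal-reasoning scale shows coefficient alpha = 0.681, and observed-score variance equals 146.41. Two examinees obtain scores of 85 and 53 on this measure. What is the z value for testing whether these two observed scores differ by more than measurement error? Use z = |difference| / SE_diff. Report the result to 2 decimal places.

3.31

SD = √146.41 = 12.10000
SEM = 12.10000 × √(1 − 0.68100) = 12.10000 × √0.31900 ≈ 12.10000 × 0.56480 ≈ 6.83409
Standard error of the difference = 6.83409·√2 ≈ 9.66486
z = |85 − 53| / 9.66486 = 32 / 9.66486 ≈ 3.31096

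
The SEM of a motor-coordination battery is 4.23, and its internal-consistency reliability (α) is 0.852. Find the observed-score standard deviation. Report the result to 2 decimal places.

SD = 4.23 / √(1 − 0.852) ≃ 10.9954

11.00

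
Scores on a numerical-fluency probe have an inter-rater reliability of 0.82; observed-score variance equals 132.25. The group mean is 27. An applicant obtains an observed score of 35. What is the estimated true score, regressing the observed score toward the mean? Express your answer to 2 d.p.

T̂ = r·X + (1 − r)·M = 0.8200·35 + 0.1800·27 = 28.7000 + 4.8600 ≈ 33.5600

33.56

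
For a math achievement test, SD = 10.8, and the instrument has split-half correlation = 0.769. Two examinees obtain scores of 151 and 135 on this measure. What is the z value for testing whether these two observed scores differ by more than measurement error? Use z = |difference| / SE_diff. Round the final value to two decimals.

2.90

r_full = 2·0.769 / (1 + 0.769) ≈ 0.8694
SEM = 10.8000 · √(1 − 0.8694) = 10.8000 · √0.1306 ≈ 10.8000 · 0.3614 ≈ 3.9027
SE_diff = √2 · SEM ≈ 5.5193
z = |151 − 135| / 5.5193 = 16 / 5.5193 ≈ 2.8989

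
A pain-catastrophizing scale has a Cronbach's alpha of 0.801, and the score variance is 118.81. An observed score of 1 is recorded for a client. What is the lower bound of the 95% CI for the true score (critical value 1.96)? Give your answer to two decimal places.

-8.53

σ = 118.81^(1/2) = 10.9000
The standard error of measurement is 10.9000·√(1 − 0.8010) ≈ 10.9000·0.4461 ≈ 4.8624.
Half-width = 1.96·4.8624 ≈ 9.5304
Lower bound: 1 − 9.5304 = -8.5304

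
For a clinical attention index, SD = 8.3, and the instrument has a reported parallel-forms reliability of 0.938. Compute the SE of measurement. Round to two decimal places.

2.07

The standard error of measurement is 8.3000*√(1 − 0.9380) ≈ 8.3000*0.2490 ≈ 2.0667.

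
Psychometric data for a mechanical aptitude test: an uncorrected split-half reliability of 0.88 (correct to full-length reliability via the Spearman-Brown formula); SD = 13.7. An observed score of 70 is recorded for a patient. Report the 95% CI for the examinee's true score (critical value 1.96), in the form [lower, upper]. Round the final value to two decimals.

[63.22, 76.78]

r_full = 2·0.88 / (1 + 0.88) ≈ 0.9362
The standard error of measurement is 13.7000·√(1 − 0.9362) ≈ 13.7000·0.2526 ≈ 3.4612.
Half-width = 1.96·3.4612 ≈ 6.7840
CI = 70 ± 6.7840 → [63.2160, 76.7840]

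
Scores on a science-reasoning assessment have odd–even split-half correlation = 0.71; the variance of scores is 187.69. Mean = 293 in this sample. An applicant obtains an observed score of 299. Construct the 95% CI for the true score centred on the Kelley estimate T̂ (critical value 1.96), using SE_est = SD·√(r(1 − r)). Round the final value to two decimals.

SD = √187.69 ≈ 13.70000
Full-length reliability (Spearman-Brown) = 2(0.71)/(1+0.71) ≈ 0.83041
T̂ = r·X + (1 − r)·M = 0.83041×299 + 0.16959×293 ≈ 248.29240 + 49.69006 ≈ 297.98246
SE_est = SD × √(r(1 − r)) = 13.70000 × √0.14083 ≈ 13.70000 × 0.37527 ≈ 5.14124
95% CI: 297.98246 ± 10.07682 ≈ (287.90563, 308.05928)

[287.91, 308.06]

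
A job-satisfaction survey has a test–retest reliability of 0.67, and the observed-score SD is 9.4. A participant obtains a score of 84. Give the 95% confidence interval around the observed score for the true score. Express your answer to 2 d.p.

The standard error of measurement is 9.400*√(1 − 0.670) ≃ 9.400*0.574 ≃ 5.400.
Half-width = 1.96*5.400 ≃ 10.584
95% CI: 84 ± 10.584 = [73.416, 94.584]

[73.42, 94.58]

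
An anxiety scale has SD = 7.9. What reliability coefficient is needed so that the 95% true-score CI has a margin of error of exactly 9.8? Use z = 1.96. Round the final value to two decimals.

SEM needed = half-width / z = 9.8/1.96 ≃ 5.00000
r = 1 − (SEM / SD)² = 1 − (5.00000 / 7.9)² ≃ 1 − 0.40058 ≃ 0.59942

0.60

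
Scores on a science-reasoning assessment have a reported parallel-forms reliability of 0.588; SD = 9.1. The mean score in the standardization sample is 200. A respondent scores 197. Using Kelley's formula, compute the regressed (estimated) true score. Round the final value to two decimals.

T̂ = 0.58800(197) + 0.41200(200) ≃ 198.23600

198.24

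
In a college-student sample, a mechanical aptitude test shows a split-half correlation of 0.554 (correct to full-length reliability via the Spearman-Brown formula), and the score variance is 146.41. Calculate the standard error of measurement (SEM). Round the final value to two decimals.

6.48

σ = 146.41^(1/2) = 12.1000
r_full = 2·0.554 / (1 + 0.554) ≈ 0.7130
The standard error of measurement is 12.1000*√(1 − 0.7130) ≈ 12.1000*0.5357 ≈ 6.4823.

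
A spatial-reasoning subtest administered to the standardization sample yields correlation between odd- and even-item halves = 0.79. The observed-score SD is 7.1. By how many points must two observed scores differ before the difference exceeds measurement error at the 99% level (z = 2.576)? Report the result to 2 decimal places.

Spearman-Brown: r = 2(0.79) / (1 + 0.79) = 1.5800 / 1.7900 ≃ 0.8827
SEM = 7.1000*√(1 − 0.8827) ≃ 2.4319
SE_diff = SEM * √2 ≃ 2.4319 * 1.4142 ≃ 3.4392
Smallest detectable difference = 2.576*3.4392 ≃ 8.8594

8.86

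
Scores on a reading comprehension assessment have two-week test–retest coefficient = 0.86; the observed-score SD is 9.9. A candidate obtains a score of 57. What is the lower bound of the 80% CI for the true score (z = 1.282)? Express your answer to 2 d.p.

52.25

SEM = 9.900·√(1 − 0.860) ≈ 3.704
Half-width = 1.282·3.704 ≈ 4.749
Lower limit = 57 − 4.749 ≈ 52.251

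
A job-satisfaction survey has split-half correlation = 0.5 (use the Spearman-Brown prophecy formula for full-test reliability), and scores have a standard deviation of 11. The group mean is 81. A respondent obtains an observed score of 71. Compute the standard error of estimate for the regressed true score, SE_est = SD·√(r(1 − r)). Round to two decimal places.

Spearman-Brown: r = 2(0.5) / (1 + 0.5) = 1.0000 / 1.5000 ≈ 0.6667
SE_est = 11.0000·√[r(1 − r)] ≈ 5.1854

5.19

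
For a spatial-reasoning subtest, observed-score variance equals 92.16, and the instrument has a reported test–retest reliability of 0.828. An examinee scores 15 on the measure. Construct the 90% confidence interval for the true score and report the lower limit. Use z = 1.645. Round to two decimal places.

SD = √92.16 = 9.6000
SEM = 9.6000·√(1 − 0.8280) ≈ 3.9814
1.645 · SEM ≈ 6.5494
Lower limit = 15 − 6.5494 ≈ 8.4506

8.45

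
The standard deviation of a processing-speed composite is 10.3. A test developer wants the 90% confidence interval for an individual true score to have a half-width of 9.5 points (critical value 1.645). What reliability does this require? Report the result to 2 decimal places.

0.69

SEM needed = half-width / z = 9.5/1.645 ≈ 5.775
r = 1 − (SEM / SD)² = 1 − (5.775 / 10.3)² ≈ 1 − 0.314 ≈ 0.686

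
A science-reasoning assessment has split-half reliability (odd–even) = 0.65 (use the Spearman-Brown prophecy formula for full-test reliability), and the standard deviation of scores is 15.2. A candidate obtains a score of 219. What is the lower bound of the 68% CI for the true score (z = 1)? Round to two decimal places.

r_full = 2·0.65 / (1 + 0.65) ≈ 0.7879
SEM = 15.2000 × √(1 − 0.7879) = 15.2000 × √0.2121 ≈ 15.2000 × 0.4606 ≈ 7.0006
1 × SEM ≈ 7.0006
Lower bound: 219 − 7.0006 = 211.9994

212.00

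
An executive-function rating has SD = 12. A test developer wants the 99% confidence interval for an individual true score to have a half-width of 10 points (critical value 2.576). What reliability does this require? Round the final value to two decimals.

SEM needed = half-width / z = 10/2.576 ≃ 3.8820
r = 1 − (SEM / SD)² = 1 − (3.8820 / 12)² ≃ 1 − 0.1047 ≃ 0.8953

0.90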